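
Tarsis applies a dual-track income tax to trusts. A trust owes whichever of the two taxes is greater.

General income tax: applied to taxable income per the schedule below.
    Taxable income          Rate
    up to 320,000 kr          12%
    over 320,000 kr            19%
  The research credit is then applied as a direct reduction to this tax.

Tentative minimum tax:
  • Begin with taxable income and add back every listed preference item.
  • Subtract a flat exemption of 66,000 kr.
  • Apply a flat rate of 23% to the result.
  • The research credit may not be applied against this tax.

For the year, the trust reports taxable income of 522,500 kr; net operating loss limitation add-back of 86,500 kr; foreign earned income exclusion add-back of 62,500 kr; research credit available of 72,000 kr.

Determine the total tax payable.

139,265 kr

General income tax:
  320,000 kr × 12% = 38,400 kr
  202,500 kr × 19% = 38,475 kr
  → 76,875 kr
  Less research credit 72,000 kr → 4,875 kr

Tentative minimum tax:
  Adjusted income: 522,500 kr + 86,500 kr + 62,500 kr = 671,500 kr
  Less exemption 66,000 kr → base 605,500 kr
  605,500 kr × 23% = 139,265 kr

139,265 kr > 4,875 kr, so the tentative minimum tax is the binding amount.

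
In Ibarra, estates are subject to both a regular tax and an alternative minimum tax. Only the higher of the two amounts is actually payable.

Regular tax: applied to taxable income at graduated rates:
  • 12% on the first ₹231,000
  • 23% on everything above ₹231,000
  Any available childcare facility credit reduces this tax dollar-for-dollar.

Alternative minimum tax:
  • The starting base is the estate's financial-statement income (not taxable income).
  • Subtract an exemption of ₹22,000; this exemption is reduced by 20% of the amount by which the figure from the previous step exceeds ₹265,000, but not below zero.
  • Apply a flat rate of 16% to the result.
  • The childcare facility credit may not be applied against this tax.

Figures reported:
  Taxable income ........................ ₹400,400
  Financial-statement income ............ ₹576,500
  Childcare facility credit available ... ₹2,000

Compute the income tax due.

₹92,240

Regular tax:
  ₹231,000 × 12% = ₹27,720
  ₹169,400 × 23% = ₹38,962
  → ₹66,682
  Less childcare facility credit ₹2,000 → ₹64,682

Alternative minimum tax:
  Base (financial-statement income): ₹576,500
  Exemption: 20% × (₹576,500 − ₹265,000) = ₹62,300 ≥ ₹22,000, so the exemption is fully phased out
  Base: ₹576,500 − ₹0 = ₹576,500
  ₹576,500 × 16% = ₹92,240

₹92,240 > ₹64,682, so the alternative minimum tax is the binding amount.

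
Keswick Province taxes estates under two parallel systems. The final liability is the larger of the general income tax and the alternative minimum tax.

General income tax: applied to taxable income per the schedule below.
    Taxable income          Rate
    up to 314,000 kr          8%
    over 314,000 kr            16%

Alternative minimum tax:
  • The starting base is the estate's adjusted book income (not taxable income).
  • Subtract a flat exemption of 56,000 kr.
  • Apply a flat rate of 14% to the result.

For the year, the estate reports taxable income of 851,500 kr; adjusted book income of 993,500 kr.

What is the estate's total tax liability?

Alternative minimum tax:
  Base (adjusted book income): 993,500 kr
  Less exemption 56,000 kr → base 937,500 kr
  937,500 kr × 14% = 131,250 kr

General income tax:
  314,000 kr × 8% = 25,120 kr
  537,500 kr × 16% = 86,000 kr
  → 111,120 kr

131,250 kr > 111,120 kr, so the alternative minimum tax is the binding amount.

131,250 kr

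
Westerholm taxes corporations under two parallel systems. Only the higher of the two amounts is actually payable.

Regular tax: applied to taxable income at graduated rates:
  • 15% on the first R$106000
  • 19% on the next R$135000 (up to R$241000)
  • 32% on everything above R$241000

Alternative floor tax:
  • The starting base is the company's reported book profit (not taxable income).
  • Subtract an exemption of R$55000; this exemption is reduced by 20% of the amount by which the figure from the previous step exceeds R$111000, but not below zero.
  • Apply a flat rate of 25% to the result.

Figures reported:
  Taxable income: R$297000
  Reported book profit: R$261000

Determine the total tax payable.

Regular tax:
  R$106000 × 15% = R$15900
  R$135000 × 19% = R$25650
  R$56000 × 32% = R$17920
  → R$59470

Alternative floor tax:
  Base (reported book profit): R$261000
  Exemption: R$55000 − 20% × (R$261000 − R$111000) = R$55000 − R$30000 = R$25000
  Base: R$261000 − R$25000 = R$236000
  R$236000 × 25% = R$59000

R$59470 > R$59000, so the regular tax governs.

R$59470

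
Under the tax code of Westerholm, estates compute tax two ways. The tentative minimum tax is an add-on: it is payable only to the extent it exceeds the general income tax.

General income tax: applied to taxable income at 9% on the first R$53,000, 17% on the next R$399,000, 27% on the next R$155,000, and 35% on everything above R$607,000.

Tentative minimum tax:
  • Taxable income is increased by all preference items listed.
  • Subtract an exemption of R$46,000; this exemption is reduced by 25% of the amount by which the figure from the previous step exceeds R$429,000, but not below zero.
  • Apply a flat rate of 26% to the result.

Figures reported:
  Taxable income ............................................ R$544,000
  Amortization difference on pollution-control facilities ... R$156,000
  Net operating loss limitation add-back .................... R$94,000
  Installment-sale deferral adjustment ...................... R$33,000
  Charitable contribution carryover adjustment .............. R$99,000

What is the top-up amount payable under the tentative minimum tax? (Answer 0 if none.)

R$143,320

Tentative minimum tax:
  Adjusted income: R$544,000 + R$156,000 + R$94,000 + R$33,000 + R$99,000 = R$926,000
  Exemption: 25% × (R$926,000 − R$429,000) = R$124,250 ≥ R$46,000, so the exemption is fully phased out
  Base: R$926,000 − R$0 = R$926,000
  R$926,000 × 26% = R$240,760

General income tax:
  R$53,000 × 9% = R$4,770
  R$399,000 × 17% = R$67,830
  R$92,000 × 27% = R$24,840
  → R$97,440

Excess of tentative minimum tax over general income tax: R$240,760 − R$97,440 = R$143,320.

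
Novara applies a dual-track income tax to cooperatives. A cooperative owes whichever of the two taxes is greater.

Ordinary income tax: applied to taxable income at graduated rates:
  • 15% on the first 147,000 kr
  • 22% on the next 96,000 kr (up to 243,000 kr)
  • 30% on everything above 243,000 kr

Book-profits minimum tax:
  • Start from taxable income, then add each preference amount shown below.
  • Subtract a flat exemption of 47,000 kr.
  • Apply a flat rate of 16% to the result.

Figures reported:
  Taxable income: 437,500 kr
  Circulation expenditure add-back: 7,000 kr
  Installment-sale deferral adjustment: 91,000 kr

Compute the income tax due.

Ordinary income tax:
  147,000 kr × 15% = 22,050 kr
  96,000 kr × 22% = 21,120 kr
  194,500 kr × 30% = 58,350 kr
  → 101,520 kr

Book-profits minimum tax:
  Adjusted income: 437,500 kr + 7,000 kr + 91,000 kr = 535,500 kr
  Less exemption 47,000 kr → base 488,500 kr
  488,500 kr × 16% = 78,160 kr

101,520 kr > 78,160 kr, so the ordinary income tax governs.

101,520 kr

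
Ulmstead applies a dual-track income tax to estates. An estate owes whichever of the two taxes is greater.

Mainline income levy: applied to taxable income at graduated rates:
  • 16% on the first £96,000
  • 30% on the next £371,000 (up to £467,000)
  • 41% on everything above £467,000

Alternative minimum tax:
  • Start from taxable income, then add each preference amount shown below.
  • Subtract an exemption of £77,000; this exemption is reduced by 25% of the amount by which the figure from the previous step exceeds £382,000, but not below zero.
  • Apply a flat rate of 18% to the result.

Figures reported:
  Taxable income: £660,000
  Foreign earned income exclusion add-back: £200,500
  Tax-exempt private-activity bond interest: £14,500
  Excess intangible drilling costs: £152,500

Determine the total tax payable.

£205,790

Alternative minimum tax:
  Adjusted income: £660,000 + £200,500 + £14,500 + £152,500 = £1,027,500
  Exemption: 25% × (£1,027,500 − £382,000) = £161,375 ≥ £77,000, so the exemption is fully phased out
  Base: £1,027,500 − £0 = £1,027,500
  £1,027,500 × 18% = £184,950

Mainline income levy:
  £96,000 × 16% = £15,360
  £371,000 × 30% = £111,300
  £193,000 × 41% = £79,130
  → £205,790

£205,790 > £184,950, so the mainline income levy governs.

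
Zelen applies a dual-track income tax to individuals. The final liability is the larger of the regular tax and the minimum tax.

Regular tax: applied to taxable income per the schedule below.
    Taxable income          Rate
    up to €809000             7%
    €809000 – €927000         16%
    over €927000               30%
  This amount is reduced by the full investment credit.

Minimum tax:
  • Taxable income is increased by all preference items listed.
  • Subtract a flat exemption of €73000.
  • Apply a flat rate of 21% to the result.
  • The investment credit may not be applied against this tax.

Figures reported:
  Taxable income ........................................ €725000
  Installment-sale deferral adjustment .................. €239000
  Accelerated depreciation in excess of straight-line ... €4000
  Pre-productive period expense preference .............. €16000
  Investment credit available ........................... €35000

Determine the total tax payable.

€191310

Regular tax:
  €725000 × 7% = €50750
  Less investment credit €35000 → €15750

Minimum tax:
  Adjusted income: €725000 + €239000 + €4000 + €16000 = €984000
  Less exemption €73000 → base €911000
  €911000 × 21% = €191310

€191310 > €15750, so the minimum tax is the binding amount.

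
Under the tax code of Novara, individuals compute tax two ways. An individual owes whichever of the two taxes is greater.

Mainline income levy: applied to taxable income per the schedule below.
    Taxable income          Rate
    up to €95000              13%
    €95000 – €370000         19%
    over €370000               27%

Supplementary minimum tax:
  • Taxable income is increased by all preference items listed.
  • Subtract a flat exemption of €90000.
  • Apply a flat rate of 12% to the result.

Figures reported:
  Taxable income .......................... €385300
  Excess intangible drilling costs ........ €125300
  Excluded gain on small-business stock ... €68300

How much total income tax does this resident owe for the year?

€68731

Mainline income levy:
  €95000 × 13% = €12350
  €275000 × 19% = €52250
  €15300 × 27% = €4131
  → €68731

Supplementary minimum tax:
  Adjusted income: €385300 + €125300 + €68300 = €578900
  Less exemption €90000 → base €488900
  €488900 × 12% = €58668

€68731 > €58668, so the mainline income levy governs.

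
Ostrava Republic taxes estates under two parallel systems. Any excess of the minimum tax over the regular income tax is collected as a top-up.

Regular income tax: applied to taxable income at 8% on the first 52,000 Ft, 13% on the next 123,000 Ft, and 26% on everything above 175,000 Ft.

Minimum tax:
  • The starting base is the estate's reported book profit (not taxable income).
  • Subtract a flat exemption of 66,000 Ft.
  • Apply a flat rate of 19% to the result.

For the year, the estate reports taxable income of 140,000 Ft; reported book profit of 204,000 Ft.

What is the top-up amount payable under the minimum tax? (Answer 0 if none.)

Regular income tax:
  52,000 Ft × 8% = 4,160 Ft
  88,000 Ft × 13% = 11,440 Ft
  → 15,600 Ft

Minimum tax:
  Base (reported book profit): 204,000 Ft
  Less exemption 66,000 Ft → base 138,000 Ft
  138,000 Ft × 19% = 26,220 Ft

Excess of minimum tax over regular income tax: 26,220 Ft − 15,600 Ft = 10,620 Ft.

10,620 Ft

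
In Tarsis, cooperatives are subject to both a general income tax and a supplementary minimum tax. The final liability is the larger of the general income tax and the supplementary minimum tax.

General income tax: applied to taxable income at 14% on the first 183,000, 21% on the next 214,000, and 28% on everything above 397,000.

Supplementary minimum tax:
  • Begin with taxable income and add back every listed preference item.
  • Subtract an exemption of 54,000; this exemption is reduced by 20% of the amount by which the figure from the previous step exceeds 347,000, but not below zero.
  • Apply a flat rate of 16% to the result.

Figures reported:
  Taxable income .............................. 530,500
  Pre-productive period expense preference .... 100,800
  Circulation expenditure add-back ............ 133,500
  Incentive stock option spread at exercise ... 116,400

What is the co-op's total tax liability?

140,992

Supplementary minimum tax:
  Adjusted income: 530,500 + 100,800 + 133,500 + 116,400 = 881,200
  Exemption: 20% × (881,200 − 347,000) = 106,840 ≥ 54,000, so the exemption is fully phased out
  Base: 881,200 − 0 = 881,200
  881,200 × 16% = 140,992

General income tax:
  183,000 × 14% = 25,620
  214,000 × 21% = 44,940
  133,500 × 28% = 37,380
  → 107,940

140,992 > 107,940, so the supplementary minimum tax is the binding amount.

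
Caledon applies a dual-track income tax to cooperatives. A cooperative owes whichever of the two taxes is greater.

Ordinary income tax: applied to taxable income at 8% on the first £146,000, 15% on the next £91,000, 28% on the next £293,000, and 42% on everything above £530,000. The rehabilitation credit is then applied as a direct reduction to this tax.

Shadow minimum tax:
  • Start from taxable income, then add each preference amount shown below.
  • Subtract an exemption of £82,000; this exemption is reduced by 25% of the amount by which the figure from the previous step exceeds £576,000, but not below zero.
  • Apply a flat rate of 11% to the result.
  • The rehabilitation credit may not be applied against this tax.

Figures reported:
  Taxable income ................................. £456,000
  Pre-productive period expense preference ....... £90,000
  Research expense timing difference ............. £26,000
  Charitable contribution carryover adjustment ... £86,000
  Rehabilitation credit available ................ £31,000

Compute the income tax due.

Shadow minimum tax:
  Adjusted income: £456,000 + £90,000 + £26,000 + £86,000 = £658,000
  Exemption: £82,000 − 25% × (£658,000 − £576,000) = £82,000 − £20,500 = £61,500
  Base: £658,000 − £61,500 = £596,500
  £596,500 × 11% = £65,615

Ordinary income tax:
  £146,000 × 8% = £11,680
  £91,000 × 15% = £13,650
  £219,000 × 28% = £61,320
  → £86,650
  Less rehabilitation credit £31,000 → £55,650

£65,615 > £55,650, so the shadow minimum tax is the binding amount.

£65,615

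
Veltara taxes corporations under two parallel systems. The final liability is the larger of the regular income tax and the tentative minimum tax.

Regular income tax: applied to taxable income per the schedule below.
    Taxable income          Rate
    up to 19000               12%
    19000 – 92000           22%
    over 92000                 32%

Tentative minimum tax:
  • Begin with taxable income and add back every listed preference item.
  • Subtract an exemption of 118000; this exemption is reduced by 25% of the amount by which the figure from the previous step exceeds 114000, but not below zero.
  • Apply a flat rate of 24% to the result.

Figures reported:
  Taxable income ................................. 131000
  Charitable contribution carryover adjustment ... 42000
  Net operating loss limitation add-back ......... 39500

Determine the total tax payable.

Tentative minimum tax:
  Adjusted income: 131000 + 42000 + 39500 = 212500
  Exemption: 118000 − 25% × (212500 − 114000) = 118000 − 24625 = 93375
  Base: 212500 − 93375 = 119125
  119125 × 24% = 28590

Regular income tax:
  19000 × 12% = 2280
  73000 × 22% = 16060
  39000 × 32% = 12480
  → 30820

30820 > 28590, so the regular income tax governs.

30820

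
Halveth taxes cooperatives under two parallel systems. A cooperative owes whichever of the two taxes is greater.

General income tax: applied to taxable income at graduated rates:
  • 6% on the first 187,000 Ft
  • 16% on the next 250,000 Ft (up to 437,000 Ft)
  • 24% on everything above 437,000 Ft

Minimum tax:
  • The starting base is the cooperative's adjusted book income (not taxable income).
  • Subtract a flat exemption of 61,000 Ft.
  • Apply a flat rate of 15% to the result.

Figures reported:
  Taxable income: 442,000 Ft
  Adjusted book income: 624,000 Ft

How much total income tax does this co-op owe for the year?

Minimum tax:
  Base (adjusted book income): 624,000 Ft
  Less exemption 61,000 Ft → base 563,000 Ft
  563,000 Ft × 15% = 84,450 Ft

General income tax:
  187,000 Ft × 6% = 11,220 Ft
  250,000 Ft × 16% = 40,000 Ft
  5,000 Ft × 24% = 1,200 Ft
  → 52,420 Ft

84,450 Ft > 52,420 Ft, so the minimum tax is the binding amount.

84,450 Ft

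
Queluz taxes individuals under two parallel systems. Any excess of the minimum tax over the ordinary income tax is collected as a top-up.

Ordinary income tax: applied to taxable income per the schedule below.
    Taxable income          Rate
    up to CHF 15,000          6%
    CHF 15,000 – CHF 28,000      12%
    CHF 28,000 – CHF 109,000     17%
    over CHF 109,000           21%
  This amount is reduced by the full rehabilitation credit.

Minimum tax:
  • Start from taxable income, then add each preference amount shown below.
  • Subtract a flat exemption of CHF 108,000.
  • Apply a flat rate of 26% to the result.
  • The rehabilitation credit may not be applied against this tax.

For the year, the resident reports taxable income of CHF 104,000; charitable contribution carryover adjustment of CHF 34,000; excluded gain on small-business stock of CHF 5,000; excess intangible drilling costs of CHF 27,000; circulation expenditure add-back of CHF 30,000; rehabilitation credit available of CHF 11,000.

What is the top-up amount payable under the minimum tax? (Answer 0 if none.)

CHF 19,540

Ordinary income tax:
  CHF 15,000 × 6% = CHF 900
  CHF 13,000 × 12% = CHF 1,560
  CHF 76,000 × 17% = CHF 12,920
  → CHF 15,380
  Less rehabilitation credit CHF 11,000 → CHF 4,380

Minimum tax:
  Adjusted income: CHF 104,000 + CHF 34,000 + CHF 5,000 + CHF 27,000 + CHF 30,000 = CHF 200,000
  Less exemption CHF 108,000 → base CHF 92,000
  CHF 92,000 × 26% = CHF 23,920

Excess of minimum tax over ordinary income tax: CHF 23,920 − CHF 4,380 = CHF 19,540.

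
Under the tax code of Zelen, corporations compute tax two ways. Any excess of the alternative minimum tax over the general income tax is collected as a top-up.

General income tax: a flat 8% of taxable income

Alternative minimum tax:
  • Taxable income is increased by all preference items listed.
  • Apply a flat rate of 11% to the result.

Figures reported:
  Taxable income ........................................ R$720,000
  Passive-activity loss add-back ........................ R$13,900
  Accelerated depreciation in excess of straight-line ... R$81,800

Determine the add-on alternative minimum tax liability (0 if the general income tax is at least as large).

R$32,127

General income tax:
  R$720,000 × 8% = R$57,600

Alternative minimum tax:
  Adjusted income: R$720,000 + R$13,900 + R$81,800 = R$815,700
  R$815,700 × 11% = R$89,727

Excess of alternative minimum tax over general income tax: R$89,727 − R$57,600 = R$32,127.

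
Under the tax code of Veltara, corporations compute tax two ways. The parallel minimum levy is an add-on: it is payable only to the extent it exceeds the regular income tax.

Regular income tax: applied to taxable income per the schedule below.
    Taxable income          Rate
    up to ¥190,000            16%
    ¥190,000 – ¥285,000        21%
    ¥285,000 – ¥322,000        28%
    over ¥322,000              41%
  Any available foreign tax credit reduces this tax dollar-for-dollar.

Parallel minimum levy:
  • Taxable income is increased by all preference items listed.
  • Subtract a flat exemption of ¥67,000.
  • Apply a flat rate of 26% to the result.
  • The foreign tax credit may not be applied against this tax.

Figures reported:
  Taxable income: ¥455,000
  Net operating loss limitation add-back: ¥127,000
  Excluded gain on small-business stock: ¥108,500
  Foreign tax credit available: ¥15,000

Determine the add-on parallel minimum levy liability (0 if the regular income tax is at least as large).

Regular income tax:
  ¥190,000 × 16% = ¥30,400
  ¥95,000 × 21% = ¥19,950
  ¥37,000 × 28% = ¥10,360
  ¥133,000 × 41% = ¥54,530
  → ¥115,240
  Less foreign tax credit ¥15,000 → ¥100,240

Parallel minimum levy:
  Adjusted income: ¥455,000 + ¥127,000 + ¥108,500 = ¥690,500
  Less exemption ¥67,000 → base ¥623,500
  ¥623,500 × 26% = ¥162,110

Excess of parallel minimum levy over regular income tax: ¥162,110 − ¥100,240 = ¥61,870.

¥61,870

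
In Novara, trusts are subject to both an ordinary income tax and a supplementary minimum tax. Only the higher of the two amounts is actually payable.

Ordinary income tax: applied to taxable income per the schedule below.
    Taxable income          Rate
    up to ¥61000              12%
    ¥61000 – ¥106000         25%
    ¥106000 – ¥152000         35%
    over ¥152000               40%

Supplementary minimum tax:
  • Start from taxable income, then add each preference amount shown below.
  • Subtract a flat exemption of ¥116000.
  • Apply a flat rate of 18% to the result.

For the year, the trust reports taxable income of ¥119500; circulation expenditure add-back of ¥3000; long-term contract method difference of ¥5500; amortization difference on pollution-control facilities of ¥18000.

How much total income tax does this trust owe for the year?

Ordinary income tax:
  ¥61000 × 12% = ¥7320
  ¥45000 × 25% = ¥11250
  ¥13500 × 35% = ¥4725
  → ¥23295

Supplementary minimum tax:
  Adjusted income: ¥119500 + ¥3000 + ¥5500 + ¥18000 = ¥146000
  Less exemption ¥116000 → base ¥30000
  ¥30000 × 18% = ¥5400

¥23295 > ¥5400, so the ordinary income tax governs.

¥23295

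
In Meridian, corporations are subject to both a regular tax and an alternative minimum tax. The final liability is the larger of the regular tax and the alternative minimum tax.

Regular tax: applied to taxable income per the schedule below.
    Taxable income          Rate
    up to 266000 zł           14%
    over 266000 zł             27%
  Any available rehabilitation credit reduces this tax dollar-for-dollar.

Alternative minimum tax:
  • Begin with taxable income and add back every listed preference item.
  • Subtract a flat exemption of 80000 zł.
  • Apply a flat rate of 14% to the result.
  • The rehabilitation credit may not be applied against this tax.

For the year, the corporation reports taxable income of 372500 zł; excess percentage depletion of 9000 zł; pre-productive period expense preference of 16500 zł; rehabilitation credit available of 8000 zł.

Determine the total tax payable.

Alternative minimum tax:
  Adjusted income: 372500 zł + 9000 zł + 16500 zł = 398000 zł
  Less exemption 80000 zł → base 318000 zł
  318000 zł × 14% = 44520 zł

Regular tax:
  266000 zł × 14% = 37240 zł
  106500 zł × 27% = 28755 zł
  → 65995 zł
  Less rehabilitation credit 8000 zł → 57995 zł

57995 zł > 44520 zł, so the regular tax governs.

57995 zł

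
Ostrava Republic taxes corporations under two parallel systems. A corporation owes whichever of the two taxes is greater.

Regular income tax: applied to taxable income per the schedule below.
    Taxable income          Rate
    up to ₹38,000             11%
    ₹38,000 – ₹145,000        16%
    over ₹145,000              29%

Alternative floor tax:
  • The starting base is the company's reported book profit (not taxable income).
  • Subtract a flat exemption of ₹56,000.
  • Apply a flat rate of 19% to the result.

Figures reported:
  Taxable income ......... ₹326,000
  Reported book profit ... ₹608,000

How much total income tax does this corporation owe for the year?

Alternative floor tax:
  Base (reported book profit): ₹608,000
  Less exemption ₹56,000 → base ₹552,000
  ₹552,000 × 19% = ₹104,880

Regular income tax:
  ₹38,000 × 11% = ₹4,180
  ₹107,000 × 16% = ₹17,120
  ₹181,000 × 29% = ₹52,490
  → ₹73,790

₹104,880 > ₹73,790, so the alternative floor tax is the binding amount.

₹104,880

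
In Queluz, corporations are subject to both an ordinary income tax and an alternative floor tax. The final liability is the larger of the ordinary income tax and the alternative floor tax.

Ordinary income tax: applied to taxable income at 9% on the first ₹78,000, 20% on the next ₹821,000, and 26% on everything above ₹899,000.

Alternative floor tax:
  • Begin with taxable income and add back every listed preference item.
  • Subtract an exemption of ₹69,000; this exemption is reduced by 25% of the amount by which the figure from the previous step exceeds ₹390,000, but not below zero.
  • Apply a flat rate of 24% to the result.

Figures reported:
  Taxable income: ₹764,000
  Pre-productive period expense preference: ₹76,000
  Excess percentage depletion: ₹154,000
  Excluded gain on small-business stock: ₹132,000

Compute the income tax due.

Ordinary income tax:
  ₹78,000 × 9% = ₹7,020
  ₹686,000 × 20% = ₹137,200
  → ₹144,220

Alternative floor tax:
  Adjusted income: ₹764,000 + ₹76,000 + ₹154,000 + ₹132,000 = ₹1,126,000
  Exemption: 25% × (₹1,126,000 − ₹390,000) = ₹184,000 ≥ ₹69,000, so the exemption is fully phased out
  Base: ₹1,126,000 − ₹0 = ₹1,126,000
  ₹1,126,000 × 24% = ₹270,240

₹270,240 > ₹144,220, so the alternative floor tax is the binding amount.

₹270,240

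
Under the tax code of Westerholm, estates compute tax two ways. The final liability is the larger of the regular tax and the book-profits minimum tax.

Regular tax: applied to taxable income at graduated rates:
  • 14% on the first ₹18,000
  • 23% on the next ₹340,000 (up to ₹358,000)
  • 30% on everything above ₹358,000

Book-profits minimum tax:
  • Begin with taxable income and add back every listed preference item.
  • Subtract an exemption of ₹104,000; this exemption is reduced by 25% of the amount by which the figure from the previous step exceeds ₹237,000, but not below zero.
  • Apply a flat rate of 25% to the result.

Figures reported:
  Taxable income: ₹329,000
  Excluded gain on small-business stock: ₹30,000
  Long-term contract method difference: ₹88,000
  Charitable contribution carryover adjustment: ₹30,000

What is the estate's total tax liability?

Book-profits minimum tax:
  Adjusted income: ₹329,000 + ₹30,000 + ₹88,000 + ₹30,000 = ₹477,000
  Exemption: ₹104,000 − 25% × (₹477,000 − ₹237,000) = ₹104,000 − ₹60,000 = ₹44,000
  Base: ₹477,000 − ₹44,000 = ₹433,000
  ₹433,000 × 25% = ₹108,250

Regular tax:
  ₹18,000 × 14% = ₹2,520
  ₹311,000 × 23% = ₹71,530
  → ₹74,050

₹108,250 > ₹74,050, so the book-profits minimum tax is the binding amount.

₹108,250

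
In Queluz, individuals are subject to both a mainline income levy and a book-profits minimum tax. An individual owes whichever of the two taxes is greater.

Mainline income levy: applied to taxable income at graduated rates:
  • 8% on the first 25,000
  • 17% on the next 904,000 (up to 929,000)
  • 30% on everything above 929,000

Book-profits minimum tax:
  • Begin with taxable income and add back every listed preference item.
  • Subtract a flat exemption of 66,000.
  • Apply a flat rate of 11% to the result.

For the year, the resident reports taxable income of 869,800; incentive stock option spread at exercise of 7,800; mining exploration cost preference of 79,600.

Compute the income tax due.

Book-profits minimum tax:
  Adjusted income: 869,800 + 7,800 + 79,600 = 957,200
  Less exemption 66,000 → base 891,200
  891,200 × 11% = 98,032

Mainline income levy:
  25,000 × 8% = 2,000
  844,800 × 17% = 143,616
  → 145,616

145,616 > 98,032, so the mainline income levy governs.

145,616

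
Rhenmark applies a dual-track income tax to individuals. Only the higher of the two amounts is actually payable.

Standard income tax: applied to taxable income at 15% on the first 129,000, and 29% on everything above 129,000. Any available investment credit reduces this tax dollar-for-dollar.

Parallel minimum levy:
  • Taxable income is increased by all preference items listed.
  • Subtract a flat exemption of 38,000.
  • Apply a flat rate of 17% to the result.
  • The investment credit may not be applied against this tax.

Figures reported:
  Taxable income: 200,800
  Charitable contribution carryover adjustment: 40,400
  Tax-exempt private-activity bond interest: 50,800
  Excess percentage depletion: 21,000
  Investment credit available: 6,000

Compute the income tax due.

Standard income tax:
  129,000 × 15% = 19,350
  71,800 × 29% = 20,822
  → 40,172
  Less investment credit 6,000 → 34,172

Parallel minimum levy:
  Adjusted income: 200,800 + 40,400 + 50,800 + 21,000 = 313,000
  Less exemption 38,000 → base 275,000
  275,000 × 17% = 46,750

46,750 > 34,172, so the parallel minimum levy is the binding amount.

46,750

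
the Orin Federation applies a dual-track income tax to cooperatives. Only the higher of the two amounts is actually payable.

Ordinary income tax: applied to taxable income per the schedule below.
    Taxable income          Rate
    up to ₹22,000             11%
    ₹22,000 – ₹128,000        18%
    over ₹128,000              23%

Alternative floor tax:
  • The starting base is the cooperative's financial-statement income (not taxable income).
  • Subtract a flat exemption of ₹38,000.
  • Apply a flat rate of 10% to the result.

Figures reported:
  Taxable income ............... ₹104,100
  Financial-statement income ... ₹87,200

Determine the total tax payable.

₹17,198

Ordinary income tax:
  ₹22,000 × 11% = ₹2,420
  ₹82,100 × 18% = ₹14,778
  → ₹17,198

Alternative floor tax:
  Base (financial-statement income): ₹87,200
  Less exemption ₹38,000 → base ₹49,200
  ₹49,200 × 10% = ₹4,920

₹17,198 > ₹4,920, so the ordinary income tax governs.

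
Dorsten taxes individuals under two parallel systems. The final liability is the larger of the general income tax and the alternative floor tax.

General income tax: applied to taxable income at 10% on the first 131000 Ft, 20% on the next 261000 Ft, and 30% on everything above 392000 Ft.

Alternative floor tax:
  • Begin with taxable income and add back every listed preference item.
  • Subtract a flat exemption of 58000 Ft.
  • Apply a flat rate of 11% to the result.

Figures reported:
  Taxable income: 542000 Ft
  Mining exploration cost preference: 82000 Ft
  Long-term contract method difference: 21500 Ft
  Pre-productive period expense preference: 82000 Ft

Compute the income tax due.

General income tax:
  131000 Ft × 10% = 13100 Ft
  261000 Ft × 20% = 52200 Ft
  150000 Ft × 30% = 45000 Ft
  → 110300 Ft

Alternative floor tax:
  Adjusted income: 542000 Ft + 82000 Ft + 21500 Ft + 82000 Ft = 727500 Ft
  Less exemption 58000 Ft → base 669500 Ft
  669500 Ft × 11% = 73645 Ft

110300 Ft > 73645 Ft, so the general income tax governs.

110300 Ft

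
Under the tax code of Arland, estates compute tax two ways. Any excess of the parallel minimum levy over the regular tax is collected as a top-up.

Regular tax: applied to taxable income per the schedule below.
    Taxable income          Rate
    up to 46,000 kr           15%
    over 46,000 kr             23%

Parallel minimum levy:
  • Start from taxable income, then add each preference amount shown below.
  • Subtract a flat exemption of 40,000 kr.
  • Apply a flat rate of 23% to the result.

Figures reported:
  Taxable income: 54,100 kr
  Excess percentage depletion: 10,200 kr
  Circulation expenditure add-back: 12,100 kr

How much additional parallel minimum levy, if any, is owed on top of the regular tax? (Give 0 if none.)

0 kr

Regular tax:
  46,000 kr × 15% = 6,900 kr
  8,100 kr × 23% = 1,863 kr
  → 8,763 kr

Parallel minimum levy:
  Adjusted income: 54,100 kr + 10,200 kr + 12,100 kr = 76,400 kr
  Less exemption 40,000 kr → base 36,400 kr
  36,400 kr × 23% = 8,372 kr

8,372 kr ≤ 8,763 kr, so no add-on is due.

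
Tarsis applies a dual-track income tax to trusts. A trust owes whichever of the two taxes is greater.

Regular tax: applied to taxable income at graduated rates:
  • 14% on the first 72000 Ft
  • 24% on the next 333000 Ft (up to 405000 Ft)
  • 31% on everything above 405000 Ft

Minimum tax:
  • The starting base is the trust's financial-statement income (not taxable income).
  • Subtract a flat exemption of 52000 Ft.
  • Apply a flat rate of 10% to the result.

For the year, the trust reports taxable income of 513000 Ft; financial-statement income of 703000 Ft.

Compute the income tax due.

Regular tax:
  72000 Ft × 14% = 10080 Ft
  333000 Ft × 24% = 79920 Ft
  108000 Ft × 31% = 33480 Ft
  → 123480 Ft

Minimum tax:
  Base (financial-statement income): 703000 Ft
  Less exemption 52000 Ft → base 651000 Ft
  651000 Ft × 10% = 65100 Ft

123480 Ft > 65100 Ft, so the regular tax governs.

123480 Ft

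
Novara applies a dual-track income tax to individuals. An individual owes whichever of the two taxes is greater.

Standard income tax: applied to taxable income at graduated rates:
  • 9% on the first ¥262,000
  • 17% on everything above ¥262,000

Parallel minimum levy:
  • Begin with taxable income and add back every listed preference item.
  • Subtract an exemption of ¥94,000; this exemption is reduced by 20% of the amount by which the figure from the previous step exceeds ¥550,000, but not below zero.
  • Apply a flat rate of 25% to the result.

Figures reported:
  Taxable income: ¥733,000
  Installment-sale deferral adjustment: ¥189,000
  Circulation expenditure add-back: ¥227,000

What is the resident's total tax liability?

¥287,250

Parallel minimum levy:
  Adjusted income: ¥733,000 + ¥189,000 + ¥227,000 = ¥1,149,000
  Exemption: 20% × (¥1,149,000 − ¥550,000) = ¥119,800 ≥ ¥94,000, so the exemption is fully phased out
  Base: ¥1,149,000 − ¥0 = ¥1,149,000
  ¥1,149,000 × 25% = ¥287,250

Standard income tax:
  ¥262,000 × 9% = ¥23,580
  ¥471,000 × 17% = ¥80,070
  → ¥103,650

¥287,250 > ¥103,650, so the parallel minimum levy is the binding amount.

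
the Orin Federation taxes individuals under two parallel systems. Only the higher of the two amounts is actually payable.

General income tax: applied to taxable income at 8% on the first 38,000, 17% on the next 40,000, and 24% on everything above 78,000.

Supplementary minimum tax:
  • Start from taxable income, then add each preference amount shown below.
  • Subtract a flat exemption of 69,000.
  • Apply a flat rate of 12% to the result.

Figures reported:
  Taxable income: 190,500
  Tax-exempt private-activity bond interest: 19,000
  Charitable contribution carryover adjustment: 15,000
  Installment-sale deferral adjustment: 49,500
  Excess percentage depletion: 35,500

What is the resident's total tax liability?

Supplementary minimum tax:
  Adjusted income: 190,500 + 19,000 + 15,000 + 49,500 + 35,500 = 309,500
  Less exemption 69,000 → base 240,500
  240,500 × 12% = 28,860

General income tax:
  38,000 × 8% = 3,040
  40,000 × 17% = 6,800
  112,500 × 24% = 27,000
  → 36,840

36,840 > 28,860, so the general income tax governs.

36,840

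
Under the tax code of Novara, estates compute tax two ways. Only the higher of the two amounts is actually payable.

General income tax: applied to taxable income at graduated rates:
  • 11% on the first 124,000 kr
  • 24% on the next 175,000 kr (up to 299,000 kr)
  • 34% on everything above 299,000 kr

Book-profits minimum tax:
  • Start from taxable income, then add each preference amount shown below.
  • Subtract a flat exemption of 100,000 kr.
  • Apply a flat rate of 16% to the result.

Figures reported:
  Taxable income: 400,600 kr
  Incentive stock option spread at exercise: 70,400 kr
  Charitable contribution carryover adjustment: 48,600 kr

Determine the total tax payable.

General income tax:
  124,000 kr × 11% = 13,640 kr
  175,000 kr × 24% = 42,000 kr
  101,600 kr × 34% = 34,544 kr
  → 90,184 kr

Book-profits minimum tax:
  Adjusted income: 400,600 kr + 70,400 kr + 48,600 kr = 519,600 kr
  Less exemption 100,000 kr → base 419,600 kr
  419,600 kr × 16% = 67,136 kr

90,184 kr > 67,136 kr, so the general income tax governs.

90,184 kr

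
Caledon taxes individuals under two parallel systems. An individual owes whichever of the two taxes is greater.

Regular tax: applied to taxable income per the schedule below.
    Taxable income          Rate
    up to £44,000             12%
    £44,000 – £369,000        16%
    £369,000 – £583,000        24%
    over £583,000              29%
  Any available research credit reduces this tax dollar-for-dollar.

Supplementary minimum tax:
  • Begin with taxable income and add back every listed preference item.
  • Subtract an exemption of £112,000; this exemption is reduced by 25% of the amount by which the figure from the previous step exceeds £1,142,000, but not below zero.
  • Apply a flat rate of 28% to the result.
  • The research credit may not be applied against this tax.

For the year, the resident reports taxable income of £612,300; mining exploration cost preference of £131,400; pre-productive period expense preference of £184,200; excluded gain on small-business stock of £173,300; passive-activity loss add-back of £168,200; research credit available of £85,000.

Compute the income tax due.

Supplementary minimum tax:
  Adjusted income: £612,300 + £131,400 + £184,200 + £173,300 + £168,200 = £1,269,400
  Exemption: £112,000 − 25% × (£1,269,400 − £1,142,000) = £112,000 − £31,850 = £80,150
  Base: £1,269,400 − £80,150 = £1,189,250
  £1,189,250 × 28% = £332,990

Regular tax:
  £44,000 × 12% = £5,280
  £325,000 × 16% = £52,000
  £214,000 × 24% = £51,360
  £29,300 × 29% = £8,497
  → £117,137
  Less research credit £85,000 → £32,137

£332,990 > £32,137, so the supplementary minimum tax is the binding amount.

£332,990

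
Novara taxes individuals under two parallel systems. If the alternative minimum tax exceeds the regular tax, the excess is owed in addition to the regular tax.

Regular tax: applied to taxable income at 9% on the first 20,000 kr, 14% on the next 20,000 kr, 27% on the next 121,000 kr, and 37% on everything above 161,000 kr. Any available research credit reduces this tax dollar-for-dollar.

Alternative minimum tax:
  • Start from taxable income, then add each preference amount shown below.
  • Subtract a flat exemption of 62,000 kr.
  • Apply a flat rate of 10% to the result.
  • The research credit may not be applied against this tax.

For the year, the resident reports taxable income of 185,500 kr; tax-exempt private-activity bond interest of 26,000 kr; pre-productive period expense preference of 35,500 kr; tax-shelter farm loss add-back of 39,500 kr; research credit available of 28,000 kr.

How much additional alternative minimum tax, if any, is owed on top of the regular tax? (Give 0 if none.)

Regular tax:
  20,000 kr × 9% = 1,800 kr
  20,000 kr × 14% = 2,800 kr
  121,000 kr × 27% = 32,670 kr
  24,500 kr × 37% = 9,065 kr
  → 46,335 kr
  Less research credit 28,000 kr → 18,335 kr

Alternative minimum tax:
  Adjusted income: 185,500 kr + 26,000 kr + 35,500 kr + 39,500 kr = 286,500 kr
  Less exemption 62,000 kr → base 224,500 kr
  224,500 kr × 10% = 22,450 kr

Excess of alternative minimum tax over regular tax: 22,450 kr − 18,335 kr = 4,115 kr.

4,115 kr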